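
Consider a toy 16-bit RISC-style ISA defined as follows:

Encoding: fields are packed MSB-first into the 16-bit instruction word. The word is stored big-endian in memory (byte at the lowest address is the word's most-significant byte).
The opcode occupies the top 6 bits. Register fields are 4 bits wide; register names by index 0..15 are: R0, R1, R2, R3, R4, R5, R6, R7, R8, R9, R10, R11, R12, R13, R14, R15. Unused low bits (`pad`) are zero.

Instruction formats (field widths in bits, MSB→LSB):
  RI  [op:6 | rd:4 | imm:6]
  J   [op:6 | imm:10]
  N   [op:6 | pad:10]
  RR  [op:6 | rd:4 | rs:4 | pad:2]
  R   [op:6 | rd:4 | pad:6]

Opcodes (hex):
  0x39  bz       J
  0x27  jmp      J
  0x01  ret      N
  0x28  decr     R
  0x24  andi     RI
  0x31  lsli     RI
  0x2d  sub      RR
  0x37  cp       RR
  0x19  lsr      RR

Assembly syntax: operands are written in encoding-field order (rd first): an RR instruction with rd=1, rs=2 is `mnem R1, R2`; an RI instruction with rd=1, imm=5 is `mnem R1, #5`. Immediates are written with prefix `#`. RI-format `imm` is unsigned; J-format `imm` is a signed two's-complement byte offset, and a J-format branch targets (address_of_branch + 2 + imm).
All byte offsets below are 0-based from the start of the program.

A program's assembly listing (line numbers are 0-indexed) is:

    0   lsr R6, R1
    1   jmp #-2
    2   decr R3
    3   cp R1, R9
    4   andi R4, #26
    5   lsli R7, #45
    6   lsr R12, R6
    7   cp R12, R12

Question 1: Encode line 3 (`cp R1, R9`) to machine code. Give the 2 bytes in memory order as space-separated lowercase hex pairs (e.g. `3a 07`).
line 3 (cp): pack op=0x37:6|rd=1:4|rs=9:4|pad=0:2 = 0xdc64; big→ dc 64

dc 64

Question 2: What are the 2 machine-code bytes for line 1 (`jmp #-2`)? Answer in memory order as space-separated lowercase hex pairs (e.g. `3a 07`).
line 1 (jmp): pack op=0x27:6|imm=-2:10 = 0x9ffe; big→ 9f fe

9f fe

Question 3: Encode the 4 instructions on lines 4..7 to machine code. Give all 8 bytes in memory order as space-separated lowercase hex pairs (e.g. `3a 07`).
91 1a c5 ed 67 18 df 30

line 4 (andi): pack op=0x24:6|rd=4:4|imm=26:6 = 0x911a; big→ 91 1a
line 5 (lsli): pack op=0x31:6|rd=7:4|imm=45:6 = 0xc5ed; big→ c5 ed
line 6 (lsr): pack op=0x19:6|rd=12:4|rs=6:4|pad=0:2 = 0x6718; big→ 67 18
line 7 (cp): pack op=0x37:6|rd=12:4|rs=12:4|pad=0:2 = 0xdf30; big→ df 30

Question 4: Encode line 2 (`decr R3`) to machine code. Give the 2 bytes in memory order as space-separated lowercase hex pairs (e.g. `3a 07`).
line 2 (decr): pack op=0x28:6|rd=3:4|pad=0:6 = 0xa0c0; big→ a0 c0

a0 c0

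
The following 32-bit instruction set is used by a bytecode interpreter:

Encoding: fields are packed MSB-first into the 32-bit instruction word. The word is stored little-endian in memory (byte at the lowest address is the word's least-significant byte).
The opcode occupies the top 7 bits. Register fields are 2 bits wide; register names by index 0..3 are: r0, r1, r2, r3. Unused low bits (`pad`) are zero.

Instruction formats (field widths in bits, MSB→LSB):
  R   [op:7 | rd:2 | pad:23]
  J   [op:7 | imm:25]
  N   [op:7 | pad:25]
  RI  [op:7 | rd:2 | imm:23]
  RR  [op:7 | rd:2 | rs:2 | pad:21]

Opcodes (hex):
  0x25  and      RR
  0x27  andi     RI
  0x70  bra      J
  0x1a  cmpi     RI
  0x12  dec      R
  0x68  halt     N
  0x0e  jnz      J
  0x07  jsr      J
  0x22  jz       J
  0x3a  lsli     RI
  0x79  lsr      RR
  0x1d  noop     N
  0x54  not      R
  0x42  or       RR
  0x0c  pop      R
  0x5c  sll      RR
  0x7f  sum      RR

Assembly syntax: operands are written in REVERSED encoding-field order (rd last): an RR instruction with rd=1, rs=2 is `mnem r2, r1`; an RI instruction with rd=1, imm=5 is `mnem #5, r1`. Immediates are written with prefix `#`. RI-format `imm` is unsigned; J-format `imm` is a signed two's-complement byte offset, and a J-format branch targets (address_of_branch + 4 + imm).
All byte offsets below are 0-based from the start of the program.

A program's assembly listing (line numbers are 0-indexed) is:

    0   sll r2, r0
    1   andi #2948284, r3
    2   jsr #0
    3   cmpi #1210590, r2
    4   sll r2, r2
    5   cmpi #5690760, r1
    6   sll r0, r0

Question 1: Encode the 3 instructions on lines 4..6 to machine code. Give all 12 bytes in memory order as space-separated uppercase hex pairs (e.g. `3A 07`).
00 00 40 B9 88 D5 D6 34 00 00 00 B8

line 4 (sll): pack op=0x5c:7|rd=2:2|rs=2:2|pad=0:21 = 0xb9400000; little→ 00 00 40 b9
line 5 (cmpi): pack op=0x1a:7|rd=1:2|imm=5690760:23 = 0x34d6d588; little→ 88 d5 d6 34
line 6 (sll): pack op=0x5c:7|rd=0:2|rs=0:2|pad=0:21 = 0xb8000000; little→ 00 00 00 b8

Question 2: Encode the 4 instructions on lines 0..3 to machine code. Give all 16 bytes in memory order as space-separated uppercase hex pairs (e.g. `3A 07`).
0. sll fields op=0x5c:7|rd=0:2|rs=2:2|pad=0:21 → word b8400000h → 00 00 40 b8
1. andi fields op=0x27:7|rd=3:2|imm=2948284:23 → word 4facfcbch → bc fc ac 4f
2. jsr fields op=0x7:7|imm=0:25 → word 0e000000h → 00 00 00 0e
3. cmpi fields op=0x1a:7|rd=2:2|imm=1210590:23 → word 351278deh → de 78 12 35

00 00 40 B8 BC FC AC 4F 00 00 00 0E DE 78 12 35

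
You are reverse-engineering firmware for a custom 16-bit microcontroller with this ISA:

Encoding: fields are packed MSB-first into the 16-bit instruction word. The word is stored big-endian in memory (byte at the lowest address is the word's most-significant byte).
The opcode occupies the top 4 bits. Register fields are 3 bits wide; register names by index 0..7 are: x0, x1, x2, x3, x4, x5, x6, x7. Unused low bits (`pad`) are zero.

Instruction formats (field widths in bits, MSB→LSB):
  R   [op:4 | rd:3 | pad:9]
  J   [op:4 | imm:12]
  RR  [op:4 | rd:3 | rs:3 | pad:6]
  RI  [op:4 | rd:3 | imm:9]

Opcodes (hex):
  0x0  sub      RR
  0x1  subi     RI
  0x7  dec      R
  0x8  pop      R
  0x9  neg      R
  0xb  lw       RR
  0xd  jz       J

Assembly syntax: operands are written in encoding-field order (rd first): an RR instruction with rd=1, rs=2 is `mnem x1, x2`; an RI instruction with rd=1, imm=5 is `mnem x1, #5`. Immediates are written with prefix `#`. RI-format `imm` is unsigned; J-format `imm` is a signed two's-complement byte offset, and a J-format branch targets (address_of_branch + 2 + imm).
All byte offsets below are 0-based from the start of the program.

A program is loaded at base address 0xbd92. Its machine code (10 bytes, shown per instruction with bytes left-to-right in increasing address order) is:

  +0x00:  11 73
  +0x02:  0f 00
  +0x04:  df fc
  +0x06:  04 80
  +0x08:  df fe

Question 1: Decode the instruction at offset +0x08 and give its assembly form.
jz #-2

off 0x08: read df fe as big → 0xdffe
  top 4b → 0xd → jz [J]
  imm@[11:0]=0xffe (s12→-2) ⇒ #-2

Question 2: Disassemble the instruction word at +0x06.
sub x2, x2

off 0x06: read 04 80 as big → 0x0480
  opcode bits[15:12]=0x0: sub/RR
  [11:9] rd=2 = x2
  [8:6] rs=2 = x2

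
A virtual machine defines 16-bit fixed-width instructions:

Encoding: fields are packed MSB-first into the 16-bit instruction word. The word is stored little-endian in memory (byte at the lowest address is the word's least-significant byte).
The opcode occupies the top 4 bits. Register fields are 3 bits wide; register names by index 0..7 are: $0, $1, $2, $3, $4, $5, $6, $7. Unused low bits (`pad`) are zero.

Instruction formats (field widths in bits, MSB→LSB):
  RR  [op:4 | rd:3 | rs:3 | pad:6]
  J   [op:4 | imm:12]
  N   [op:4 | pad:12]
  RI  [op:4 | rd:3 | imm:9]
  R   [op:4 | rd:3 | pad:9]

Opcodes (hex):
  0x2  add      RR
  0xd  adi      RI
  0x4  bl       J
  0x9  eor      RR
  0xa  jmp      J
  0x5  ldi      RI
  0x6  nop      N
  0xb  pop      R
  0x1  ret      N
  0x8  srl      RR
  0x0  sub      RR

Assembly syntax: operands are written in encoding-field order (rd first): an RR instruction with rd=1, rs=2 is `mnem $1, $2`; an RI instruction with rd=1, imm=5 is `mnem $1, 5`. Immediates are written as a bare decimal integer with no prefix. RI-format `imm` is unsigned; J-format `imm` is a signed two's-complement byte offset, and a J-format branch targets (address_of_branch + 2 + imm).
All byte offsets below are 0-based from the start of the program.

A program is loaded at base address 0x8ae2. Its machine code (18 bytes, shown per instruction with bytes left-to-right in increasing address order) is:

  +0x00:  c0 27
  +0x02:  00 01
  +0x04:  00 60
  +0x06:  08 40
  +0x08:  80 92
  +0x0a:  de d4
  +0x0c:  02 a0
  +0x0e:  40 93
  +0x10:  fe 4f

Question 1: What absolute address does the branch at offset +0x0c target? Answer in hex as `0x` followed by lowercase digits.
@+0c  little-endian(02 a0) = 0xa002
  opcode bits[15:12]=0xa: jmp/J
  imm: (w>>0)&0xfff=0x2 → 2
  target = base 0x8ae2 + off 0x0c + 2 + imm 2 = 0x8af2

0x8af2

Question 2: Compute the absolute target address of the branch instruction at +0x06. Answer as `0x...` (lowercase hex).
0x8af2

+0x06: 08 40 ⇒ word 0x4008 (little)
  op=0x4008>>12=0x4 ⇒ bl (J)
  imm@[11:0]=0x8 ⇒ 8
  target = base 0x8ae2 + off 0x06 + 2 + imm 8 = 0x8af2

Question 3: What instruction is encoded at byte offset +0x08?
+0x08: 80 92 ⇒ word 0x9280 (little)
  top 4b → 0x9 → eor [RR]
  [11:9] rd=1 = $1
  [8:6] rs=2 = $2

eor $1, $2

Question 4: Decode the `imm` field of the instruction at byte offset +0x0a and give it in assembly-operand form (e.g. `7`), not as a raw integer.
[0a] de d4 → 0xd4de
  op=0xd4de>>12=0xd ⇒ adi (RI)
  [11:9] rd=2 = $2
  [8:0] imm=222 = 222

222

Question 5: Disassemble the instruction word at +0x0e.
@+0e  little-endian(40 93) = 0x9340
  top 4b → 0x9 → eor [RR]
  rd@[11:9]=0x1 ⇒ $1
  rs@[8:6]=0x5 ⇒ $5

eor $1, $5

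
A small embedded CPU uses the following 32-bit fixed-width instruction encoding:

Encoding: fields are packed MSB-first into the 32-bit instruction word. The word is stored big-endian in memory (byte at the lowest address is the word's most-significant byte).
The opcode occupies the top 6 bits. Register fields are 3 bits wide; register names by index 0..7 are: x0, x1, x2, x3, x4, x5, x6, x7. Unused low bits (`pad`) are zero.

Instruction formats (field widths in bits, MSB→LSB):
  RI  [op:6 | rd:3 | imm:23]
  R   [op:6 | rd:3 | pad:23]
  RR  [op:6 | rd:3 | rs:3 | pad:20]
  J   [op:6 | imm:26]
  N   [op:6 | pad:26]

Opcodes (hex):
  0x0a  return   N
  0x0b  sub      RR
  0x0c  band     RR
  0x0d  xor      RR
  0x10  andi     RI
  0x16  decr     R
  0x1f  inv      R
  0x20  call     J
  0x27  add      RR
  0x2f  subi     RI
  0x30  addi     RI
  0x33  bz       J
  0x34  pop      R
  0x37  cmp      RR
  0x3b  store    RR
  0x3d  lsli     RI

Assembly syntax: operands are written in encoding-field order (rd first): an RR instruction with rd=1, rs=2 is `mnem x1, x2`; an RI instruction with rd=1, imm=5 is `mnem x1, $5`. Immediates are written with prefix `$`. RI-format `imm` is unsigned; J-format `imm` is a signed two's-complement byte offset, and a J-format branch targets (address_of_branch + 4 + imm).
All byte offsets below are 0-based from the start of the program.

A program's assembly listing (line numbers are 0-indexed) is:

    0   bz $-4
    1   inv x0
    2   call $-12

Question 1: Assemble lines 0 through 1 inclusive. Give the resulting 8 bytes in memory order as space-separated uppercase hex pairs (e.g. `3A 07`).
CF FF FF FC 7C 00 00 00

L0: bz op=0x33:6|imm=-4:26 ⇒ 0xcffffffc ⇒ big cf ff ff fc
L1: inv op=0x1f:6|rd=0:3|pad=0:23 ⇒ 0x7c000000 ⇒ big 7c 00 00 00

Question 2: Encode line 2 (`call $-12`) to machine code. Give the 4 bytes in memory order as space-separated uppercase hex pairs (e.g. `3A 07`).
83 FF FF F4

2. call fields op=0x20:6|imm=-12:26 → word 83fffff4h → 83 ff ff f4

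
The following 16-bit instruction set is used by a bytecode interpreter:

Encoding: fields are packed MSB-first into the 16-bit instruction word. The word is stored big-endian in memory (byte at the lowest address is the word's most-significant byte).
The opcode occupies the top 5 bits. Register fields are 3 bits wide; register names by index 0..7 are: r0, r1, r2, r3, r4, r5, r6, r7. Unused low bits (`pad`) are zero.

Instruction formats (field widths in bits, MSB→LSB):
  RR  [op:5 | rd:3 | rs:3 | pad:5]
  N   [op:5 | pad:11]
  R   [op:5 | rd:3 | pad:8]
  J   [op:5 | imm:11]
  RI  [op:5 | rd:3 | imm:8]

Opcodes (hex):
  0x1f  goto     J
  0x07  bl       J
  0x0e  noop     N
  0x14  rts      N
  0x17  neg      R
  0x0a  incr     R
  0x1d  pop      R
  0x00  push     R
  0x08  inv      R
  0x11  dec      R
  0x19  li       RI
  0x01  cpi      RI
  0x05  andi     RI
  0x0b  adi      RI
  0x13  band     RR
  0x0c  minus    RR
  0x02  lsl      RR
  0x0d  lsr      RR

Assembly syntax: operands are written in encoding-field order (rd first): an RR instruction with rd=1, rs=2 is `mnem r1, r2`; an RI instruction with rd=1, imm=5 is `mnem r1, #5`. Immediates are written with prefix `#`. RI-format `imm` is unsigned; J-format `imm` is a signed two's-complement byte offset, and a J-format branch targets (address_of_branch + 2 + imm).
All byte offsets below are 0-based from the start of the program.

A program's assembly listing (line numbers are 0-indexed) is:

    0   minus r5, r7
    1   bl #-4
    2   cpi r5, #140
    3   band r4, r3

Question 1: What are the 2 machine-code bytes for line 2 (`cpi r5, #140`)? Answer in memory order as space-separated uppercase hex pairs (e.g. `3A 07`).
0D 8C

L2: cpi op=0x1:5|rd=5:3|imm=140:8 ⇒ 0x0d8c ⇒ big 0d 8c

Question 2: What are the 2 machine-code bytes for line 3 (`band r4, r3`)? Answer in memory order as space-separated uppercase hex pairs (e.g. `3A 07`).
L3: band op=0x13:5|rd=4:3|rs=3:3|pad=0:5 ⇒ 0x9c60 ⇒ big 9c 60

9C 60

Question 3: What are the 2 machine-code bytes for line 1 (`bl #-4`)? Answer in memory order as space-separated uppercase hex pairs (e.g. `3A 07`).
3F FC

1. bl fields op=0x7:5|imm=-4:11 → word 3ffch → 3f fc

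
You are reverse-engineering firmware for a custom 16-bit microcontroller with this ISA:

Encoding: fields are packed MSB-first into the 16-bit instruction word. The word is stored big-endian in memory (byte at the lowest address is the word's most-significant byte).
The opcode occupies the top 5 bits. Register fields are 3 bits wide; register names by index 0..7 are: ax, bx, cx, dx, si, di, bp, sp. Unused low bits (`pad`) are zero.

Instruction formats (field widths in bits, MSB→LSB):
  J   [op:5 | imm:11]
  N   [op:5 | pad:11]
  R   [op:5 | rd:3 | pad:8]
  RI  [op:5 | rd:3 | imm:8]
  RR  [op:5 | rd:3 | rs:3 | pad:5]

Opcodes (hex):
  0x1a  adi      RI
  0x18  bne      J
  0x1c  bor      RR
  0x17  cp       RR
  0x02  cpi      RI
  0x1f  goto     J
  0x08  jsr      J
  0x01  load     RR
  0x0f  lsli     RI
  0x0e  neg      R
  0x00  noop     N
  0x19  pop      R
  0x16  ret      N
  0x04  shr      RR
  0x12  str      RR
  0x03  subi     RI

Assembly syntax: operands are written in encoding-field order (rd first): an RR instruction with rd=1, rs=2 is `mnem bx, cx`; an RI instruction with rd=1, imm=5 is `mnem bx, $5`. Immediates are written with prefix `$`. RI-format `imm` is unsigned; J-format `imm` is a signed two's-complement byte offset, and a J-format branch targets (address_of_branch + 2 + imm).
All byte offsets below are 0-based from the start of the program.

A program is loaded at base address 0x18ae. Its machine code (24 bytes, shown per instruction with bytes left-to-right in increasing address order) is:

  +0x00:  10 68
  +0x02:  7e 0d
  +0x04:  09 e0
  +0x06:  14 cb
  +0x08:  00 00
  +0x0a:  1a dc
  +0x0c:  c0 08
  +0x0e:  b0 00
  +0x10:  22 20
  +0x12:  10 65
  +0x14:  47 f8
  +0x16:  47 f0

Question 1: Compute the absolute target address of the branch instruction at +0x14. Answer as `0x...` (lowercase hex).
@+14  big-endian(47 f8) = 0x47f8
  top 5b → 0x8 → jsr [J]
  [10:0] imm=2040 (s11→-8) = $-8
  target = base 0x18ae + off 0x14 + 2 + imm -8 = 0x18bc

0x18bc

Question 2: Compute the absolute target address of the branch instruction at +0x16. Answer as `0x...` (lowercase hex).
@+16  big-endian(47 f0) = 0x47f0
  top 5b → 0x8 → jsr [J]
  [10:0] imm=2032 (s11→-16) = $-16
  target = base 0x18ae + off 0x16 + 2 + imm -16 = 0x18b6

0x18b6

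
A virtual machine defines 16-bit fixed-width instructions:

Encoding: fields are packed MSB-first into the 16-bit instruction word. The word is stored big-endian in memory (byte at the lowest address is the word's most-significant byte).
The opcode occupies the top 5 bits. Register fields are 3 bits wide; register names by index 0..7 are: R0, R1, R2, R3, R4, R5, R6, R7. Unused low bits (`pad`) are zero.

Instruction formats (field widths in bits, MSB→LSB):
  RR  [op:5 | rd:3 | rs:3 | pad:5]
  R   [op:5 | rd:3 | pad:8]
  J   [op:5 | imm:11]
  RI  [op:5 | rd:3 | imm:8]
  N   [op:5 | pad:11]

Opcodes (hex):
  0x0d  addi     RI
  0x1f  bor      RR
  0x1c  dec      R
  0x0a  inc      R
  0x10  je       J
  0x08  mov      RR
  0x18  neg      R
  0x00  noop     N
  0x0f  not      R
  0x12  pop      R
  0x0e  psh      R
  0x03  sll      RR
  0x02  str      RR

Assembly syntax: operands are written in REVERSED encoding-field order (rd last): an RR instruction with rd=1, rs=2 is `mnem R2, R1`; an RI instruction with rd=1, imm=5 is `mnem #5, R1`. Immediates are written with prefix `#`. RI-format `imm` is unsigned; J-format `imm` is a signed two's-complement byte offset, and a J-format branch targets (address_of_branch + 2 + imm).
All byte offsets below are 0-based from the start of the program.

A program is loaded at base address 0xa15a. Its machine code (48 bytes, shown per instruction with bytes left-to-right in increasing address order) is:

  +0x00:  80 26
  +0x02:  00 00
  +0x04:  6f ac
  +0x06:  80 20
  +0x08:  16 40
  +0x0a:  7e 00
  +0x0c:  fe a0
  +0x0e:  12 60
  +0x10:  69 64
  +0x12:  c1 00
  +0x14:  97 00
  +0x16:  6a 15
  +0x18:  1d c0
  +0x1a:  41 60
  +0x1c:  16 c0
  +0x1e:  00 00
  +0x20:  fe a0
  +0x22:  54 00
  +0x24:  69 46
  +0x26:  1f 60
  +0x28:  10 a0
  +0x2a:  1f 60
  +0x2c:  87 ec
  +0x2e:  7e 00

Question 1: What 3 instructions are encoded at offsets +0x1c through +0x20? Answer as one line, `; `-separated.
@+1c  big-endian(16 c0) = 0x16c0
  op=0x16c0>>11=0x2 ⇒ str (RR)
  rd@[10:8]=0x6 ⇒ R6
  rs@[7:5]=0x6 ⇒ R6
@+1e  big-endian(00 00) = 0x0000
  op=0x0000>>11=0x0 ⇒ noop (N)
@+20  big-endian(fe a0) = 0xfea0
  op=0xfea0>>11=0x1f ⇒ bor (RR)
  rd@[10:8]=0x6 ⇒ R6
  rs@[7:5]=0x5 ⇒ R5

str R6, R6; noop; bor R5, R6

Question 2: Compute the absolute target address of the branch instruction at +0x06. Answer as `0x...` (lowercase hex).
0xa182

@+06  big-endian(80 20) = 0x8020
  op=0x8020>>11=0x10 ⇒ je (J)
  [10:0] imm=32 = #32
  target = base 0xa15a + off 0x06 + 2 + imm 32 = 0xa182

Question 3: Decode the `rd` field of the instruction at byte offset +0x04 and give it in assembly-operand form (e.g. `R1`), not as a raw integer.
R7

+0x04: 6f ac ⇒ word 0x6fac (big)
  opcode bits[15:11]=0xd: addi/RI
  rd: (w>>8)&0x7=0x7 → R7
  imm: (w>>0)&0xff=0xac → #172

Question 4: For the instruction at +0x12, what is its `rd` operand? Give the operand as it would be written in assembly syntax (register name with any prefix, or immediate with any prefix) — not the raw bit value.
R1

@+12  big-endian(c1 00) = 0xc100
  op=0xc100>>11=0x18 ⇒ neg (R)
  rd: (w>>8)&0x7=0x1 → R1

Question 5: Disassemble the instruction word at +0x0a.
not R6

+0x0a: 7e 00 ⇒ word 0x7e00 (big)
  op=0x7e00>>11=0xf ⇒ not (R)
  rd: (w>>8)&0x7=0x6 → R6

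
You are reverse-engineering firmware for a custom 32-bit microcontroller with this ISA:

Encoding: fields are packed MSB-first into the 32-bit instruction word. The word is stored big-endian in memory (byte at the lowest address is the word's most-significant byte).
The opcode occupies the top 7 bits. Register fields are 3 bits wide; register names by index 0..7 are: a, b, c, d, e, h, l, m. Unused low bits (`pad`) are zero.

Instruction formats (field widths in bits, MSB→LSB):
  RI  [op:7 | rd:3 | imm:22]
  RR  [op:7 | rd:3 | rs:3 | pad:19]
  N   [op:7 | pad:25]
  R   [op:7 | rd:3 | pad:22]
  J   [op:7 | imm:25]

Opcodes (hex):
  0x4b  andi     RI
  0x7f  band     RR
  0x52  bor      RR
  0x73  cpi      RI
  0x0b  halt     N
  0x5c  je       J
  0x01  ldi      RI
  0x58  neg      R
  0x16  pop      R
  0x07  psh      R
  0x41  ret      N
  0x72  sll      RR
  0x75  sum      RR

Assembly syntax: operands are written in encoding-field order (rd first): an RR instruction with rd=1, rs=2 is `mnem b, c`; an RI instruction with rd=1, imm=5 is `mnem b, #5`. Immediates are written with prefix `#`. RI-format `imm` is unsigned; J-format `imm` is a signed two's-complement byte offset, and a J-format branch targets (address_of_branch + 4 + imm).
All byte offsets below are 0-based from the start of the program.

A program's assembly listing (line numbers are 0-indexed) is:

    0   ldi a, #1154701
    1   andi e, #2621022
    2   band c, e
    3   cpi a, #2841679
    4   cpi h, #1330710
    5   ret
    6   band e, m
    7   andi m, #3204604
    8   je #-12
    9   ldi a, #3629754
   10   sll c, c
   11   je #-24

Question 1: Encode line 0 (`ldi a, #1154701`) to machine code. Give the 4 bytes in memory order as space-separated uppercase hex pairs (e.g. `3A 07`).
02 11 9E 8D

line 0 (ldi): pack op=0x1:7|rd=0:3|imm=1154701:22 = 0x02119e8d; big→ 02 11 9e 8d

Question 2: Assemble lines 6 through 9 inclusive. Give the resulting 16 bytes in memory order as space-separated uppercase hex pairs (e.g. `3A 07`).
FF 38 00 00 97 F0 E5 FC B9 FF FF F4 02 37 62 BA

L6: band op=0x7f:7|rd=4:3|rs=7:3|pad=0:19 ⇒ 0xff380000 ⇒ big ff 38 00 00
L7: andi op=0x4b:7|rd=7:3|imm=3204604:22 ⇒ 0x97f0e5fc ⇒ big 97 f0 e5 fc
L8: je op=0x5c:7|imm=-12:25 ⇒ 0xb9fffff4 ⇒ big b9 ff ff f4
L9: ldi op=0x1:7|rd=0:3|imm=3629754:22 ⇒ 0x023762ba ⇒ big 02 37 62 ba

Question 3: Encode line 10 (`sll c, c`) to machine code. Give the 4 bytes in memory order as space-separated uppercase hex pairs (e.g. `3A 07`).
E4 90 00 00

line 10 (sll): pack op=0x72:7|rd=2:3|rs=2:3|pad=0:19 = 0xe4900000; big→ e4 90 00 00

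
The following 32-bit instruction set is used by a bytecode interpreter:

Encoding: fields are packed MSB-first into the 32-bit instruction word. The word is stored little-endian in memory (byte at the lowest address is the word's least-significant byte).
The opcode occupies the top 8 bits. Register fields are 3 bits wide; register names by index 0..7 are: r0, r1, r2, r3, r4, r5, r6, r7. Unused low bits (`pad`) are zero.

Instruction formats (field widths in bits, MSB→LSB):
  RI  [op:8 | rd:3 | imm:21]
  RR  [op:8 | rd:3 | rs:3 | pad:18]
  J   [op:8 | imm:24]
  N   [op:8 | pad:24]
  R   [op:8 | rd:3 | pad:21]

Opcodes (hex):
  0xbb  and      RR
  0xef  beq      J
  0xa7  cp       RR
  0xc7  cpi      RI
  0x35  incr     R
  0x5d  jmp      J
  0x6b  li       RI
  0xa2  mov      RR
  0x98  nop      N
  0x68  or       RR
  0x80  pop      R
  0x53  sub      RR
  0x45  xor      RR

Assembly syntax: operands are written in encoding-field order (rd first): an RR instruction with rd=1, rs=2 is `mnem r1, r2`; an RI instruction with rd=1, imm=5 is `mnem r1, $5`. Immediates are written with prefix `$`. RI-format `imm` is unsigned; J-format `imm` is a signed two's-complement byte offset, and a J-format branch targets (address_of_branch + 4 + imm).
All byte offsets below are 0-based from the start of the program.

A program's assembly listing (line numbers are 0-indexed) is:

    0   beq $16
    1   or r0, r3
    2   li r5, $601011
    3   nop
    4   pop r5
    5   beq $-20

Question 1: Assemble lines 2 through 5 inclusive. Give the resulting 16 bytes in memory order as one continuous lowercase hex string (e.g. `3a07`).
L2: li op=0x6b:8|rd=5:3|imm=601011:21 ⇒ 0x6ba92bb3 ⇒ little b3 2b a9 6b
L3: nop op=0x98:8|pad=0:24 ⇒ 0x98000000 ⇒ little 00 00 00 98
L4: pop op=0x80:8|rd=5:3|pad=0:21 ⇒ 0x80a00000 ⇒ little 00 00 a0 80
L5: beq op=0xef:8|imm=-20:24 ⇒ 0xefffffec ⇒ little ec ff ff ef

b32ba96b000000980000a080ecffffef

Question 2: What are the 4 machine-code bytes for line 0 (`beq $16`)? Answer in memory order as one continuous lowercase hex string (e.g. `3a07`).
line 0 (beq): pack op=0xef:8|imm=16:24 = 0xef000010; little→ 10 00 00 ef

100000ef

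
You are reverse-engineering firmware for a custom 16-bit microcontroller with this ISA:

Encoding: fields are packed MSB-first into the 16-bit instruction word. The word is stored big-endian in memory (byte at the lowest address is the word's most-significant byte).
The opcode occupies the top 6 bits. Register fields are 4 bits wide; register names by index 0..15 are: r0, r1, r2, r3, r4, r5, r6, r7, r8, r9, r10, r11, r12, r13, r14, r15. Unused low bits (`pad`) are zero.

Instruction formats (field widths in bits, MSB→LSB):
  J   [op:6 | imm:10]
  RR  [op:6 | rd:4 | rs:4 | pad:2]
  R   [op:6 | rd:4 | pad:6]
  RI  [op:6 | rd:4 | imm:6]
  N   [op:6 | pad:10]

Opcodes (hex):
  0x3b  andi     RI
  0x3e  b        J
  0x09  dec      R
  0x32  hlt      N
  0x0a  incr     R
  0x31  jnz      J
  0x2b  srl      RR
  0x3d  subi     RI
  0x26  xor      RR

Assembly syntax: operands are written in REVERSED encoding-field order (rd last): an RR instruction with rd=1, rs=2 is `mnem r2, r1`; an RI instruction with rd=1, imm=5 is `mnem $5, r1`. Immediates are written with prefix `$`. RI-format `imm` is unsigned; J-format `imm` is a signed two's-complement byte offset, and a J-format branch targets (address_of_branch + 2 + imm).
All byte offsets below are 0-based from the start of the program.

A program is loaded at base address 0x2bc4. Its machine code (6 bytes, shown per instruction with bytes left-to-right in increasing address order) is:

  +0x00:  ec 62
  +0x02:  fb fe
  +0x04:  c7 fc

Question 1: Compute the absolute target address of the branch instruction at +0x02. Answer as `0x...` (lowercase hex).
0x2bc6

off 0x02: read fb fe as big → 0xfbfe
  top 6b → 0x3e → b [J]
  [9:0] imm=1022 (s10→-2) = $-2
  target = base 0x2bc4 + off 0x02 + 2 + imm -2 = 0x2bc6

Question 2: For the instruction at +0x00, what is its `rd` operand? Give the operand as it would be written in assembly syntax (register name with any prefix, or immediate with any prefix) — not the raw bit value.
off 0x00: read ec 62 as big → 0xec62
  opcode bits[15:10]=0x3b: andi/RI
  rd: (w>>6)&0xf=0x1 → r1
  imm: (w>>0)&0x3f=0x22 → $34

r1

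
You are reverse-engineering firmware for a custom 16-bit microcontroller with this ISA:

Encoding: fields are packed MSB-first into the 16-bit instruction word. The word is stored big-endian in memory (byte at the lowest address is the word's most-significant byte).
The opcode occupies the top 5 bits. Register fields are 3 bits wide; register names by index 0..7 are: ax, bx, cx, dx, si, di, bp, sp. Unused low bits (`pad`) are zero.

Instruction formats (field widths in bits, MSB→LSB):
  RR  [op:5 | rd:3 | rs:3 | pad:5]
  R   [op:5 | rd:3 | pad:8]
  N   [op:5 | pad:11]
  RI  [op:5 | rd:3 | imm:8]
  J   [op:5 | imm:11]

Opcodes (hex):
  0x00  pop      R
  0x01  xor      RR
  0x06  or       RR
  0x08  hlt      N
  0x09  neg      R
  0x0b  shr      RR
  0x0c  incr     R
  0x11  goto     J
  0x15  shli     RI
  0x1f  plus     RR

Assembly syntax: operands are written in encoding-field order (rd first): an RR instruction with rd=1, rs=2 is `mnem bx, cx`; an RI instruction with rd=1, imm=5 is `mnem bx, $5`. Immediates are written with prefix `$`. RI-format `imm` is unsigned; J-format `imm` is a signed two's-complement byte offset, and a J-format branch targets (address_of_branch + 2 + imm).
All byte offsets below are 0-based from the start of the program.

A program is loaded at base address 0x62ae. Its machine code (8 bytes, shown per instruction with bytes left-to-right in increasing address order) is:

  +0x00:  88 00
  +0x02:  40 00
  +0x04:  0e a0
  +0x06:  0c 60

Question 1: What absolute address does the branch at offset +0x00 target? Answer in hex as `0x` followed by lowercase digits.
@+00  big-endian(88 00) = 0x8800
  opcode bits[15:11]=0x11: goto/J
  [10:0] imm=0 = $0
  target = base 0x62ae + off 0x00 + 2 + imm 0 = 0x62b0

0x62b0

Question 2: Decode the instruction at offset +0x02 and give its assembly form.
hlt

+0x02: 40 00 ⇒ word 0x4000 (big)
  opcode bits[15:11]=0x8: hlt/N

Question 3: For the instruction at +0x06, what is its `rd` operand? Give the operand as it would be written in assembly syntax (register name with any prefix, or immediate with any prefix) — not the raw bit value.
si

off 0x06: read 0c 60 as big → 0x0c60
  op=0x0c60>>11=0x1 ⇒ xor (RR)
  [10:8] rd=4 = si
  [7:5] rs=3 = dx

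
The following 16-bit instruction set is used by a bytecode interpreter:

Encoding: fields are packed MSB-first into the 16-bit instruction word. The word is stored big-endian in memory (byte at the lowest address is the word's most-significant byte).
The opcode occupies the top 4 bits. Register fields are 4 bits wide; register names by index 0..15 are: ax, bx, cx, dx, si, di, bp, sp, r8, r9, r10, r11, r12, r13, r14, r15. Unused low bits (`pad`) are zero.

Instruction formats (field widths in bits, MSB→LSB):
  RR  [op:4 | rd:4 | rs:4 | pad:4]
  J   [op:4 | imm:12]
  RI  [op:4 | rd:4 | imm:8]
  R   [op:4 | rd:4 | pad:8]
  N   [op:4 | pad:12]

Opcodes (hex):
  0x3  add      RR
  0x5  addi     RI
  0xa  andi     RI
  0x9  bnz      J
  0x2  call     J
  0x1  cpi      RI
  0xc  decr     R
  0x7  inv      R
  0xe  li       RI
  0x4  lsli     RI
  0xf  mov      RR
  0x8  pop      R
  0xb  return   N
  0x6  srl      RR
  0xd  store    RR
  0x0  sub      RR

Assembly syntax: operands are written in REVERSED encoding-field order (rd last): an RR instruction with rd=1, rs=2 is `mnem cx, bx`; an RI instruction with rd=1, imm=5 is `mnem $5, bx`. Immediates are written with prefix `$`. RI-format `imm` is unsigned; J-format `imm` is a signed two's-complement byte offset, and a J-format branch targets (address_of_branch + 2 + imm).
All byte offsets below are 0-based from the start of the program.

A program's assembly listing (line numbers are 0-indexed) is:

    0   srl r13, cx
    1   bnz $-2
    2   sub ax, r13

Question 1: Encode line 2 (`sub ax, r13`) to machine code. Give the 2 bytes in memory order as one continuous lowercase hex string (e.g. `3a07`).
line 2 (sub): pack op=0x0:4|rd=13:4|rs=0:4|pad=0:4 = 0x0d00; big→ 0d 00

0d00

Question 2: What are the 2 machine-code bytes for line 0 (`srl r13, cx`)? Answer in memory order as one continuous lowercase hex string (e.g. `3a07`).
62d0

line 0 (srl): pack op=0x6:4|rd=2:4|rs=13:4|pad=0:4 = 0x62d0; big→ 62 d0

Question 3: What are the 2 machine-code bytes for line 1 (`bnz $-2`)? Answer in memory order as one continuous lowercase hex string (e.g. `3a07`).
L1: bnz op=0x9:4|imm=-2:12 ⇒ 0x9ffe ⇒ big 9f fe

9ffe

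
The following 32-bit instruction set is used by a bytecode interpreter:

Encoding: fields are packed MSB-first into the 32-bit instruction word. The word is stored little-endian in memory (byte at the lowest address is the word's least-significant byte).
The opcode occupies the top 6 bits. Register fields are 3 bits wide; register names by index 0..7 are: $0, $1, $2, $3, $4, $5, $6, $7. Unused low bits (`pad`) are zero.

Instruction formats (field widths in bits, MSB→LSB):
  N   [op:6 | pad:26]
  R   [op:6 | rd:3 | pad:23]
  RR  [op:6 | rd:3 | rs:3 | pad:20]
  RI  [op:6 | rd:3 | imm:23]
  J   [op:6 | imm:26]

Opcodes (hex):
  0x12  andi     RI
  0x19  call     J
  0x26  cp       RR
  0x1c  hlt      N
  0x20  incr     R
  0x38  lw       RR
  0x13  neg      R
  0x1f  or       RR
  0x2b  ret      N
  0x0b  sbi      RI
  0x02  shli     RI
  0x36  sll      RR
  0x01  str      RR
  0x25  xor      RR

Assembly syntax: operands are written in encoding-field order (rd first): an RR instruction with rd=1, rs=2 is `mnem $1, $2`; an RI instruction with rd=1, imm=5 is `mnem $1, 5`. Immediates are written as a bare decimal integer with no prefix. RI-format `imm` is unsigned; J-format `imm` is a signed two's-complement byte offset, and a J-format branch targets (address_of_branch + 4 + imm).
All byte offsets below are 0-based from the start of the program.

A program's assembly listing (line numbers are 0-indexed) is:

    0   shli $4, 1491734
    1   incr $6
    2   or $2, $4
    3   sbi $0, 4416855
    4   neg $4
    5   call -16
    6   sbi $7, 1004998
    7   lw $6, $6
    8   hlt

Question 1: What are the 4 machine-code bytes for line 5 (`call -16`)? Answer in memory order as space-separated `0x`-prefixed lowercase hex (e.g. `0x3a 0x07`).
L5: call op=0x19:6|imm=-16:26 ⇒ 0x67fffff0 ⇒ little f0 ff ff 67

0xf0 0xff 0xff 0x67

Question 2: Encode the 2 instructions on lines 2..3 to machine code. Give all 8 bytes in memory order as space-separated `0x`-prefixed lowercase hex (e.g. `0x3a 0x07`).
L2: or op=0x1f:6|rd=2:3|rs=4:3|pad=0:20 ⇒ 0x7d400000 ⇒ little 00 00 40 7d
L3: sbi op=0xb:6|rd=0:3|imm=4416855:23 ⇒ 0x2c436557 ⇒ little 57 65 43 2c

0x00 0x00 0x40 0x7d 0x57 0x65 0x43 0x2c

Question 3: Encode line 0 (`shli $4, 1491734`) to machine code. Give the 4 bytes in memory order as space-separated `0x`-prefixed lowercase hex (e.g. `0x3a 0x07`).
L0: shli op=0x2:6|rd=4:3|imm=1491734:23 ⇒ 0x0a16c316 ⇒ little 16 c3 16 0a

0x16 0xc3 0x16 0x0a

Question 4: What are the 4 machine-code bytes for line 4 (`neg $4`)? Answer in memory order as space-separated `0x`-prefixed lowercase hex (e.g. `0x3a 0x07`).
0x00 0x00 0x00 0x4e

4. neg fields op=0x13:6|rd=4:3|pad=0:23 → word 4e000000h → 00 00 00 4e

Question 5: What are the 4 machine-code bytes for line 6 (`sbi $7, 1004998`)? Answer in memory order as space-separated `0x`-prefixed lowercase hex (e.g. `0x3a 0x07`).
0xc6 0x55 0x8f 0x2f

L6: sbi op=0xb:6|rd=7:3|imm=1004998:23 ⇒ 0x2f8f55c6 ⇒ little c6 55 8f 2f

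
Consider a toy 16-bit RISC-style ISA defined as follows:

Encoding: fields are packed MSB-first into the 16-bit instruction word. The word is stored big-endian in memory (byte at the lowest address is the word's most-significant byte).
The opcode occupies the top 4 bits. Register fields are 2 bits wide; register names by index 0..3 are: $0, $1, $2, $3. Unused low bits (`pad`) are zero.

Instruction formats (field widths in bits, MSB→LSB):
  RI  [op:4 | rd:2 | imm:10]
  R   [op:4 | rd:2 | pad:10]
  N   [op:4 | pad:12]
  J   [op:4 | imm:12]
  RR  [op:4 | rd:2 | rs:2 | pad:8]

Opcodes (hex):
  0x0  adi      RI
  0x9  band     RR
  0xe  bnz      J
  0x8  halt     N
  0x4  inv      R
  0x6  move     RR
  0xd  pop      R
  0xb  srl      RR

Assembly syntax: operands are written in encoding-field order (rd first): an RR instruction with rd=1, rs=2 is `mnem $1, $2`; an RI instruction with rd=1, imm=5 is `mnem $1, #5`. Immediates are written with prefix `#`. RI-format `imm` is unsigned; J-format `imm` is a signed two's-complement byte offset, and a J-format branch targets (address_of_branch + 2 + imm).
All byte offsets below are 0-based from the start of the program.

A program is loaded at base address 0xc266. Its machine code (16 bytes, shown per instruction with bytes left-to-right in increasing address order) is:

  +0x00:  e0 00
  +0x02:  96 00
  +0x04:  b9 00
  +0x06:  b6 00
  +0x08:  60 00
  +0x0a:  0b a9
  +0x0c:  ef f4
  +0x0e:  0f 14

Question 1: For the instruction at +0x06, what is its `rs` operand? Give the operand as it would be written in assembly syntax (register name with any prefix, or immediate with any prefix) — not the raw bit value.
$2

@+06  big-endian(b6 00) = 0xb600
  op=0xb600>>12=0xb ⇒ srl (RR)
  [11:10] rd=1 = $1
  [9:8] rs=2 = $2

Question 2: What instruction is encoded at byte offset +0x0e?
adi $3, #788

[0e] 0f 14 → 0x0f14
  top 4b → 0x0 → adi [RI]
  [11:10] rd=3 = $3
  [9:0] imm=788 = #788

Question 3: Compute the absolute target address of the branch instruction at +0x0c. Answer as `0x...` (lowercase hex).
[0c] ef f4 → 0xeff4
  opcode bits[15:12]=0xe: bnz/J
  imm: (w>>0)&0xfff=0xff4 (s12→-12) → #-12
  target = base 0xc266 + off 0x0c + 2 + imm -12 = 0xc268

0xc268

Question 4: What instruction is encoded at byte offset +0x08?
move $0, $0

off 0x08: read 60 00 as big → 0x6000
  op=0x6000>>12=0x6 ⇒ move (RR)
  [11:10] rd=0 = $0
  [9:8] rs=0 = $0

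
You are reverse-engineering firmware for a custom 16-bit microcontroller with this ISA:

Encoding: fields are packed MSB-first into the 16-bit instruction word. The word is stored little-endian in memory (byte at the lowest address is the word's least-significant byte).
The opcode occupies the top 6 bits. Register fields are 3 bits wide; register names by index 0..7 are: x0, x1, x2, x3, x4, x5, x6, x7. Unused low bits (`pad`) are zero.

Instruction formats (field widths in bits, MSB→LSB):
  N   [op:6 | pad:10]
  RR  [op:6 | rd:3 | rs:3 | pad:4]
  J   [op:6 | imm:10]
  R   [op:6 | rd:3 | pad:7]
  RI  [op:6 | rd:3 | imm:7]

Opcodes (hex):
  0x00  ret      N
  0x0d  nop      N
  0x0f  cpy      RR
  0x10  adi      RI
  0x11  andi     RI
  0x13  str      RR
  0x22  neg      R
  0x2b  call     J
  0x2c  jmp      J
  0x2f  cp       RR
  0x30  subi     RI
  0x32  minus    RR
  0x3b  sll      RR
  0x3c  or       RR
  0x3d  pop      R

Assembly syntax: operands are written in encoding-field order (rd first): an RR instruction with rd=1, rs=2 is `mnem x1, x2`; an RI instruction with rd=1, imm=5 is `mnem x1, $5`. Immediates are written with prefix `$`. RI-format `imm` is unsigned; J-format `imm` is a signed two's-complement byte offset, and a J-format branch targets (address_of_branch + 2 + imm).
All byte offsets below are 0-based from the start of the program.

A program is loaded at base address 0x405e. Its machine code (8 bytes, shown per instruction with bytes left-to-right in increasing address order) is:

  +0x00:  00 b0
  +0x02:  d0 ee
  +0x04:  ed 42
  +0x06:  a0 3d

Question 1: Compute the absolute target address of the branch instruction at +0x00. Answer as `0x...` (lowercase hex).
0x4060

[00] 00 b0 → 0xb000
  top 6b → 0x2c → jmp [J]
  imm: (w>>0)&0x3ff=0x0 → $0
  target = base 0x405e + off 0x00 + 2 + imm 0 = 0x4060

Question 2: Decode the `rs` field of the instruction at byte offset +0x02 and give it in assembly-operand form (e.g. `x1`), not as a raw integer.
+0x02: d0 ee ⇒ word 0xeed0 (little)
  op=0xeed0>>10=0x3b ⇒ sll (RR)
  [9:7] rd=5 = x5
  [6:4] rs=5 = x5

x5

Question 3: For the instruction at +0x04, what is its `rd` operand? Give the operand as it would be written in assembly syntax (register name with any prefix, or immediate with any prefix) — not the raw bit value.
x5

+0x04: ed 42 ⇒ word 0x42ed (little)
  top 6b → 0x10 → adi [RI]
  rd@[9:7]=0x5 ⇒ x5
  imm@[6:0]=0x6d ⇒ $109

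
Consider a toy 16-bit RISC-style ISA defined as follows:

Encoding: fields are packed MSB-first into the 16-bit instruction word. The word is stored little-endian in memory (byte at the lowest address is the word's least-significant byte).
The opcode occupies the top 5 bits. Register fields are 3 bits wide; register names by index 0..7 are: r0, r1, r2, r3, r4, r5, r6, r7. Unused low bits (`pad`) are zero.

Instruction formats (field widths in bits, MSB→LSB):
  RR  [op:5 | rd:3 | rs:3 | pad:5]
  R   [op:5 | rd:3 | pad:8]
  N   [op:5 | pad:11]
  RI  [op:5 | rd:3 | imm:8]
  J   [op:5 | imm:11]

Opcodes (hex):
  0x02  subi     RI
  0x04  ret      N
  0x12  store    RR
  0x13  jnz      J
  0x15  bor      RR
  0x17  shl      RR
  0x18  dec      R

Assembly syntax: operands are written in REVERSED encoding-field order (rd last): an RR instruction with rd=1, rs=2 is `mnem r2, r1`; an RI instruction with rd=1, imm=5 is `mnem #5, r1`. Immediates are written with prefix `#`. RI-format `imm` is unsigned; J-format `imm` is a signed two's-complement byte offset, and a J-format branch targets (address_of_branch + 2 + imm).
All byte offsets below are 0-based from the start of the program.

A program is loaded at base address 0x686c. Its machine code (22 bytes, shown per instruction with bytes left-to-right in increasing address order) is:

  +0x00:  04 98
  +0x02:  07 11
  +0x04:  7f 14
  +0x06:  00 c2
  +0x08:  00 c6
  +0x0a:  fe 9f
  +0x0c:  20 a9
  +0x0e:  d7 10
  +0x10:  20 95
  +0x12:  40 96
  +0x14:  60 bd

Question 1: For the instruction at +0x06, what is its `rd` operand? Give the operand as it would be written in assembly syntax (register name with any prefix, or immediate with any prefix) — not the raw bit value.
+0x06: 00 c2 ⇒ word 0xc200 (little)
  top 5b → 0x18 → dec [R]
  rd: (w>>8)&0x7=0x2 → r2

r2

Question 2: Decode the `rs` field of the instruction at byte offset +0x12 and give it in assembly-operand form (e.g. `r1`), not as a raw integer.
@+12  little-endian(40 96) = 0x9640
  top 5b → 0x12 → store [RR]
  [10:8] rd=6 = r6
  [7:5] rs=2 = r2

r2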